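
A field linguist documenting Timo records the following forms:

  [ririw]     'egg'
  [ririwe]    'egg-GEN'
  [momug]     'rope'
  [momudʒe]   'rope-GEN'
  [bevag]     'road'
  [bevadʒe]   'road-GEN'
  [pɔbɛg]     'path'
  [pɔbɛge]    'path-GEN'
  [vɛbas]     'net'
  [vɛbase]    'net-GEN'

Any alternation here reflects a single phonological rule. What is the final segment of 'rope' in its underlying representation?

/dʒ/

'rope' shows [g] ~ [dʒ] at the end of the stem ([momug] vs [momudʒe]).
The stem 'path' ([pɔbɛg], [pɔbɛge]) shows [g] unchanged in both environments, so [g] cannot be basic with [dʒ] derived before the GEN suffix.
The alternation reflects depalatalization: palato-alveolar /dʒ/ becomes [g] when no front vowel follows. /dʒ/ is underlying.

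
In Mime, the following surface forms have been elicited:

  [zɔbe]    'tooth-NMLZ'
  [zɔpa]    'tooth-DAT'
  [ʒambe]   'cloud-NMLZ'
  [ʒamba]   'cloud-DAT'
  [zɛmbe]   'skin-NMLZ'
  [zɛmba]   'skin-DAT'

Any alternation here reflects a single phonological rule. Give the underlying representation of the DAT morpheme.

/-pa/

The DAT suffix surfaces as [-ba] and [-pa], depending on the final segment of the stem.
The NMLZ suffix, which begins with [b], is invariant after every stem; so [b] is not altered by any rule here.
The DAT suffix is therefore /-pa/ underlyingly, with post-nasal voicing: voiceless stops become voiced after a nasal.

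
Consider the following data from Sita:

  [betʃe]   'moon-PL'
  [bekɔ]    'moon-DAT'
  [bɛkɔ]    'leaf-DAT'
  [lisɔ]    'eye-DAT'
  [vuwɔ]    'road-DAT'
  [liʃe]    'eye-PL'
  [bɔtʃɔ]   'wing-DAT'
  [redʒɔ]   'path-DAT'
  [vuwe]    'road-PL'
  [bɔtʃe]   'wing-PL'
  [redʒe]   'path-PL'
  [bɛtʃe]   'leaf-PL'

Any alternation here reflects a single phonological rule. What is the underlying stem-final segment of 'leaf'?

/k/

The stem for 'leaf' ends in [k] in [bɛkɔ] but [tʃ] in [bɛtʃe].
Compare 'wing', with invariant [tʃ] in [bɔtʃɔ] and [bɔtʃe]: an analysis with underlying /tʃ/ and a rule producing [k] before the DAT suffix would wrongly predict alternation here too.
The alternation reflects palatalization before a front vowel: /k/ and /s/ become palato-alveolar [tʃ] and [ʃ] before a front vowel. /k/ is underlying.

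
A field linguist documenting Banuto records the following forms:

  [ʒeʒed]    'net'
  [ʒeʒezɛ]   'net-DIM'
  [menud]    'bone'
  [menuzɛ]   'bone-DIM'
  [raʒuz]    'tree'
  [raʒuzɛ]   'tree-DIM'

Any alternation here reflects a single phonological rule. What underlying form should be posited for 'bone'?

'bone' shows [d] ~ [z] at the end of the stem ([menud] vs [menuzɛ]).
The stem 'tree' ([raʒuz], [raʒuzɛ]) shows [z] unchanged in both environments, so [z] cannot be basic with [d] derived in isolation.
Therefore /d/ is basic and [z] is derived by intervocalic spirantization (voiced stops become fricatives between vowels).

/menud/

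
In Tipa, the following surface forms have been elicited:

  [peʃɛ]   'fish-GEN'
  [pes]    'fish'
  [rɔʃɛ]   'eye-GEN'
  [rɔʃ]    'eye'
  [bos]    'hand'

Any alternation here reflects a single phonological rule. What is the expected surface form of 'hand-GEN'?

[boʃɛ]

The root 'fish' surfaces as [peʃɛ] and [pes], with a stem-final [ʃ] ~ [s] alternation.
But 'eye' keeps [ʃ] in both environments ([rɔʃɛ], [rɔʃ]), so there is no rule changing /ʃ/ to [s] in isolation.
Therefore /s/ is basic and [ʃ] is derived by palatalization before a front vowel (/s/ becomes palato-alveolar [ʃ] before a front vowel).
The one attested form of 'hand', [bos], shows underlying /bos/. Applying the same rule before a front vowel gives [boʃɛ].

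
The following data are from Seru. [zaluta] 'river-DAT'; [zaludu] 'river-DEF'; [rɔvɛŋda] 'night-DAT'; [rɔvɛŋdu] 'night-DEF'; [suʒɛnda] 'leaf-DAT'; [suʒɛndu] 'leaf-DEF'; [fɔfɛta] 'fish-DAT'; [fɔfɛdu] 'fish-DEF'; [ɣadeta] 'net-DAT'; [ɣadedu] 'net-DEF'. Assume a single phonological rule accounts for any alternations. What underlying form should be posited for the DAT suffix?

/-ta/

The DAT morpheme has two allomorphs, [-da] and [-ta].
The DEF suffix, which begins with [d], is invariant after every stem; so [d] is not altered by any rule here.
The DAT suffix is therefore /-ta/ underlyingly, with post-nasal voicing: voiceless stops become voiced after a nasal.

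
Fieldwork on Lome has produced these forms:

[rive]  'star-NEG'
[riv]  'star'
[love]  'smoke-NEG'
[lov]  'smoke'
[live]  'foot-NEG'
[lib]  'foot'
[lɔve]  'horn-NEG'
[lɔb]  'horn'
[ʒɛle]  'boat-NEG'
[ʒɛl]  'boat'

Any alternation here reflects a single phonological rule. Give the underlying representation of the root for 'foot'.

In [live] and [lib] the final segment of 'foot' alternates: [v] ~ [b].
If /v/ were underlying and a rule turned it into [b] in isolation, 'star' would also alternate; but it has [v] in both [rive] and [riv].
The alternation reflects intervocalic spirantization: voiced stops become fricatives between vowels. /b/ is underlying.

/lib/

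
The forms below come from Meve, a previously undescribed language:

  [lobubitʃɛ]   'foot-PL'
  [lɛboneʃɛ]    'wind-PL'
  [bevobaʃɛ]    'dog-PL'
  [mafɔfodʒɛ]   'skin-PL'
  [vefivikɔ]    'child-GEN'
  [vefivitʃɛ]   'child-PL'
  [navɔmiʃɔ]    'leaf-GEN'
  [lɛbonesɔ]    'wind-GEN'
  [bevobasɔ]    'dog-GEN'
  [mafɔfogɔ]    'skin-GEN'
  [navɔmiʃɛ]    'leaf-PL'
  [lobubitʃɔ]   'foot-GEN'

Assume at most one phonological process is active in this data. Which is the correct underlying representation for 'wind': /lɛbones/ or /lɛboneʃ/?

In [lɛboneʃɛ] and [lɛbonesɔ] the final segment of 'wind' alternates: [ʃ] ~ [s].
The stem 'leaf' ([navɔmiʃɛ], [navɔmiʃɔ]) shows [ʃ] unchanged in both environments, so [ʃ] cannot be basic with [s] derived before the GEN suffix.
The underlying segment must be /s/; /k/, /g/ and /s/ become palato-alveolar [tʃ], [dʒ] and [ʃ] before a front vowel, yielding [ʃ] there.

/lɛbones/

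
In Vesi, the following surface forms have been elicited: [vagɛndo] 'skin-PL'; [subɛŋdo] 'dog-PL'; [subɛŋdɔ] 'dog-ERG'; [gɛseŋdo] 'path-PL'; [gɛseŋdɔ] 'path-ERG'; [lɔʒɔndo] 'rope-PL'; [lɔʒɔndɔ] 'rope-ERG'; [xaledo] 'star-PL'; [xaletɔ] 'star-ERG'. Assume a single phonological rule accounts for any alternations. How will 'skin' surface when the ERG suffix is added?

[vagɛndɔ]

The ERG suffix surfaces as [-dɔ] and [-tɔ], depending on the final segment of the stem.
By contrast the PL suffix keeps its initial [d] throughout — that segment must be underlying.
So the underlying form is /-tɔ/, and voiceless stops become voiced after a nasal.
After 'skin', which ends in a nasal, the suffix surfaces as [-dɔ], giving [vagɛndɔ].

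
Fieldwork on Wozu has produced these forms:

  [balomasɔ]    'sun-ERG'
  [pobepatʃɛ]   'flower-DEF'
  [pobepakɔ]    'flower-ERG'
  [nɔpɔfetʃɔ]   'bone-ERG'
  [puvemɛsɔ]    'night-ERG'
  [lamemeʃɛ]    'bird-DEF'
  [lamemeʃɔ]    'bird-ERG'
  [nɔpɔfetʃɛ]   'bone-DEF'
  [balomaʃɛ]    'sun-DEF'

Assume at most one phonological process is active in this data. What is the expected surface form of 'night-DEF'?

The root 'sun' surfaces as [balomasɔ] and [balomaʃɛ], with a stem-final [s] ~ [ʃ] alternation.
The stem 'bird' ([lamemeʃɔ], [lamemeʃɛ]) shows [ʃ] unchanged in both environments, so [ʃ] cannot be basic with [s] derived before the ERG suffix.
The underlying segment must be /s/; /k/ and /s/ become palato-alveolar [tʃ] and [ʃ] before a front vowel, yielding [ʃ] there.
The one attested form of 'night', [puvemɛsɔ], shows underlying /puvemɛs/. Applying the same rule before a front vowel gives [puvemɛʃɛ].

[puvemɛʃɛ]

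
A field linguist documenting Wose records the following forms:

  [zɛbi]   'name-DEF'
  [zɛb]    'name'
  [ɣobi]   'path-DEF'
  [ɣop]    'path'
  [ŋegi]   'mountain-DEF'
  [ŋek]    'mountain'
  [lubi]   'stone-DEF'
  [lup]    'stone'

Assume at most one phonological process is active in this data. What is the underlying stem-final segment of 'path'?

'path' shows [b] ~ [p] at the end of the stem ([ɣobi] vs [ɣop]).
The stem 'name' ([zɛbi], [zɛb]) shows [b] unchanged in both environments, so [b] cannot be basic with [p] derived in isolation.
The underlying segment must be /p/; voiceless stops become voiced between vowels, yielding [b] there.

/p/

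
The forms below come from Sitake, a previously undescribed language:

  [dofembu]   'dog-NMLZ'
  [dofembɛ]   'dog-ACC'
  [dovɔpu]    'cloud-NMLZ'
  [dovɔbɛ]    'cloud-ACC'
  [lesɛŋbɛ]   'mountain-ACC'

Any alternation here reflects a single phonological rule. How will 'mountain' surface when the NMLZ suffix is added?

The NMLZ suffix surfaces as [-bu] and [-pu], depending on the final segment of the stem.
By contrast the ACC suffix keeps its initial [b] throughout — that segment must be underlying.
The NMLZ suffix is therefore /-pu/ underlyingly, with post-nasal voicing: voiceless stops become voiced after a nasal.
After 'mountain', which ends in a nasal, the suffix surfaces as [-bu], giving [lesɛŋbu].

[lesɛŋbu]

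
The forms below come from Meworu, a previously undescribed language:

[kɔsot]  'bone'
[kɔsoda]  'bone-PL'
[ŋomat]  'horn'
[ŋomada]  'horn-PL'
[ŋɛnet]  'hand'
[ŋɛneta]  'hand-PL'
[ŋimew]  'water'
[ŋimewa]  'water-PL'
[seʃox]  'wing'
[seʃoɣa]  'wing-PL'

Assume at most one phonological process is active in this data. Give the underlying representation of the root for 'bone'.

In [kɔsot] and [kɔsoda] the final segment of 'bone' alternates: [t] ~ [d].
But 'hand' keeps [t] in both environments ([ŋɛnet], [ŋɛneta]), so there is no rule changing /t/ to [d] before the PL suffix.
So /d/ is underlying, and a rule of word-final obstruent devoicing — voiced obstruents become voiceless word-finally — gives [t].

/kɔsod/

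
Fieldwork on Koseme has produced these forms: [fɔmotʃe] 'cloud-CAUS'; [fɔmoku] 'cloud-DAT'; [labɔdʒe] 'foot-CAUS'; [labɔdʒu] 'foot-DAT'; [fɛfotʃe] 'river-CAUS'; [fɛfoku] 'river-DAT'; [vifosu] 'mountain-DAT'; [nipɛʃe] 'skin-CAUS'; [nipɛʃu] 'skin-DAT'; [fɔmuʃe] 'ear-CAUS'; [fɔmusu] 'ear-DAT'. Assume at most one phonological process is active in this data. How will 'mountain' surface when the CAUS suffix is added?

[vifoʃe]

'ear' shows [ʃ] ~ [s] at the end of the stem ([fɔmuʃe] vs [fɔmusu]).
Compare 'skin', with invariant [ʃ] in [nipɛʃe] and [nipɛʃu]: an analysis with underlying /ʃ/ and a rule producing [s] before the DAT suffix would wrongly predict alternation here too.
The underlying segment must be /s/; /k/ and /s/ become palato-alveolar [tʃ] and [ʃ] before a front vowel, yielding [ʃ] there.
From [vifosu] the stem 'mountain' is /vifos/; before a front vowel this yields [vifoʃe].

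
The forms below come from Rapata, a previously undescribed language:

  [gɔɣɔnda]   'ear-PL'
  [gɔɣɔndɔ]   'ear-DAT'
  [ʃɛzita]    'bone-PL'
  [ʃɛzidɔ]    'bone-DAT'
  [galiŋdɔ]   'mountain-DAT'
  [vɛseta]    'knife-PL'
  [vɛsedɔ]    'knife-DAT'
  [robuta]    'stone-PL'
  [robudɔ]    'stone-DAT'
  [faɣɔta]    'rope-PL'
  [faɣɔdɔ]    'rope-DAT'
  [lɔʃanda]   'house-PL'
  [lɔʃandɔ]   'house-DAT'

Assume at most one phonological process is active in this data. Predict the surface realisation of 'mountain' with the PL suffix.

The PL morpheme has two allomorphs, [-da] and [-ta].
The DAT suffix, which begins with [d], is invariant after every stem; so [d] is not altered by any rule here.
The PL suffix is therefore /-ta/ underlyingly, with post-nasal voicing: voiceless stops become voiced after a nasal.
After 'mountain', which ends in a nasal, the suffix surfaces as [-da], giving [galiŋda].

[galiŋda]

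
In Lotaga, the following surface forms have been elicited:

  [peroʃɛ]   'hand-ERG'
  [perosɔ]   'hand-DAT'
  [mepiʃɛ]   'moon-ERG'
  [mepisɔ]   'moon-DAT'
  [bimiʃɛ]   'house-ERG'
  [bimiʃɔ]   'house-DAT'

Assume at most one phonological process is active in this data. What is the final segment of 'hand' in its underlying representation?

/s/

The root 'hand' surfaces as [peroʃɛ] and [perosɔ], with a stem-final [ʃ] ~ [s] alternation.
Compare 'house', with invariant [ʃ] in [bimiʃɛ] and [bimiʃɔ]: an analysis with underlying /ʃ/ and a rule producing [s] before the DAT suffix would wrongly predict alternation here too.
The underlying segment must be /s/; /s/ becomes palato-alveolar [ʃ] before a front vowel, yielding [ʃ] there.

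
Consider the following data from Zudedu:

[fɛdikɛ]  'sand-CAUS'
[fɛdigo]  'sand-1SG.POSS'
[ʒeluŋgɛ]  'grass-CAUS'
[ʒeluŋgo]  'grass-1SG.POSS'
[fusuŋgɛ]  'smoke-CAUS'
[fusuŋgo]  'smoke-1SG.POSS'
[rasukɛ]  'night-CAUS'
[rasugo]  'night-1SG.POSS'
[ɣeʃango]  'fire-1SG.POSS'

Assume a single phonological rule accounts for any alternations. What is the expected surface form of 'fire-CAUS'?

The CAUS suffix surfaces as [-gɛ] and [-kɛ], depending on the final segment of the stem.
By contrast the 1SG.POSS suffix keeps its initial [g] throughout — that segment must be underlying.
So the underlying form is /-kɛ/, and voiceless stops become voiced after a nasal.
After 'fire', which ends in a nasal, the suffix surfaces as [-gɛ], giving [ɣeʃangɛ].

[ɣeʃangɛ]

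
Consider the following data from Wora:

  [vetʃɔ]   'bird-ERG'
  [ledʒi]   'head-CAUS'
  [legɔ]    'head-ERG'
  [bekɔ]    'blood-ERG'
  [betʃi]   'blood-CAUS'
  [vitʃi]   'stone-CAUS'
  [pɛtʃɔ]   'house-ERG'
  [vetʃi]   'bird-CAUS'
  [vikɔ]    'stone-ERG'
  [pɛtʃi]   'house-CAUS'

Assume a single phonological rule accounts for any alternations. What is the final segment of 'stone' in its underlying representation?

/k/

In [vikɔ] and [vitʃi] the final segment of 'stone' alternates: [k] ~ [tʃ].
Compare 'house', with invariant [tʃ] in [pɛtʃɔ] and [pɛtʃi]: an analysis with underlying /tʃ/ and a rule producing [k] before the ERG suffix would wrongly predict alternation here too.
The underlying segment must be /k/; /k/ and /g/ become palato-alveolar [tʃ] and [dʒ] before a front vowel, yielding [tʃ] there.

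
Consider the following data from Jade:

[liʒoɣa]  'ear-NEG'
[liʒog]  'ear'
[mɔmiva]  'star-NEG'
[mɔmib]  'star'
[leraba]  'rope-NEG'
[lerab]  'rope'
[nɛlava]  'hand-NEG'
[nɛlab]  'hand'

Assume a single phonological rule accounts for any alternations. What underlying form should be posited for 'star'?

The stem for 'star' ends in [v] in [mɔmiva] but [b] in [mɔmib].
The stem 'rope' ([leraba], [lerab]) shows [b] unchanged in both environments, so [b] cannot be basic with [v] derived before the NEG suffix.
So /v/ is underlying, and a rule of word-final hardening — voiced fricatives become stops word-finally — gives [b].

/mɔmiv/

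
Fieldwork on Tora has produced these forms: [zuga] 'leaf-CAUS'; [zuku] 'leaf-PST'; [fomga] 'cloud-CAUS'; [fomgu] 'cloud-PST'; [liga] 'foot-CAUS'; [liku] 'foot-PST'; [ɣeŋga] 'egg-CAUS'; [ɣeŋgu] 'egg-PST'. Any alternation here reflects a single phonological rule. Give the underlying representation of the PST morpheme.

/-ku/

The PST suffix surfaces as [-gu] and [-ku], depending on the final segment of the stem.
The CAUS suffix, which begins with [g], is invariant after every stem; so [g] is not altered by any rule here.
So the underlying form is /-ku/, and voiceless stops become voiced after a nasal.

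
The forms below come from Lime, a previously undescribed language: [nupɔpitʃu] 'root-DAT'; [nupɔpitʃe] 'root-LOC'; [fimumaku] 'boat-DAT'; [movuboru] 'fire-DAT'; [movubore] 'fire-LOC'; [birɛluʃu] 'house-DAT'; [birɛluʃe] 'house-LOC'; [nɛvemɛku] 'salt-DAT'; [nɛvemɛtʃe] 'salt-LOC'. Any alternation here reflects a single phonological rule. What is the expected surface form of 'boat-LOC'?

[fimumatʃe]

The stem for 'salt' ends in [k] in [nɛvemɛku] but [tʃ] in [nɛvemɛtʃe].
The stem 'root' ([nupɔpitʃu], [nupɔpitʃe]) shows [tʃ] unchanged in both environments, so [tʃ] cannot be basic with [k] derived before the DAT suffix.
The underlying segment must be /k/; /k/ becomes palato-alveolar [tʃ] before a front vowel, yielding [tʃ] there.
The one attested form of 'boat', [fimumaku], shows underlying /fimumak/. Applying the same rule before a front vowel gives [fimumatʃe].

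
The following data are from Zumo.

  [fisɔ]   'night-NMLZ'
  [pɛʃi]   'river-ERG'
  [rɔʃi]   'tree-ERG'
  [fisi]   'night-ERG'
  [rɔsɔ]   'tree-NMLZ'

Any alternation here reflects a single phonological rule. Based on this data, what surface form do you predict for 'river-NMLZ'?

[pɛsɔ]

The root 'tree' surfaces as [rɔʃi] and [rɔsɔ], with a stem-final [ʃ] ~ [s] alternation.
But 'night' keeps [s] in both environments ([fisi], [fisɔ]), so there is no rule changing /s/ to [ʃ] before the ERG suffix.
The alternation reflects depalatalization: palato-alveolar /ʃ/ becomes [s] when no front vowel follows. /ʃ/ is underlying.
The one attested form of 'river', [pɛʃi], shows underlying /pɛʃ/. Applying the same rule when no front vowel follows gives [pɛsɔ].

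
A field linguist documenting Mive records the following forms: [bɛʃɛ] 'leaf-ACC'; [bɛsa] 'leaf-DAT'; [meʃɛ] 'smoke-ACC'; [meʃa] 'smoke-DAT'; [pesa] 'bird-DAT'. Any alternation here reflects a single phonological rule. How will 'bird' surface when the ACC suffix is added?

The root 'leaf' surfaces as [bɛʃɛ] and [bɛsa], with a stem-final [ʃ] ~ [s] alternation.
The stem 'smoke' ([meʃɛ], [meʃa]) shows [ʃ] unchanged in both environments, so [ʃ] cannot be basic with [s] derived before the DAT suffix.
The underlying segment must be /s/; /s/ becomes palato-alveolar [ʃ] before a front vowel, yielding [ʃ] there.
The one attested form of 'bird', [pesa], shows underlying /pes/. Applying the same rule before a front vowel gives [peʃɛ].

[peʃɛ]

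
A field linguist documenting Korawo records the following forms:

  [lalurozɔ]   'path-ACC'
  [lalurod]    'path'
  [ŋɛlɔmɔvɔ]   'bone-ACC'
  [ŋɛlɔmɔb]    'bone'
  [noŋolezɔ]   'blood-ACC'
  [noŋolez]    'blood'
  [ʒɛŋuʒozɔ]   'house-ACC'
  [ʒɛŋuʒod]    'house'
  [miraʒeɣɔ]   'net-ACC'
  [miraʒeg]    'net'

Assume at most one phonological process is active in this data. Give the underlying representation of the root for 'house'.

The stem for 'house' ends in [z] in [ʒɛŋuʒozɔ] but [d] in [ʒɛŋuʒod].
If /z/ were underlying and a rule turned it into [d] in isolation, 'blood' would also alternate; but it has [z] in both [noŋolezɔ] and [noŋolez].
The underlying segment must be /d/; voiced stops become fricatives between vowels, yielding [z] there.

/ʒɛŋuʒod/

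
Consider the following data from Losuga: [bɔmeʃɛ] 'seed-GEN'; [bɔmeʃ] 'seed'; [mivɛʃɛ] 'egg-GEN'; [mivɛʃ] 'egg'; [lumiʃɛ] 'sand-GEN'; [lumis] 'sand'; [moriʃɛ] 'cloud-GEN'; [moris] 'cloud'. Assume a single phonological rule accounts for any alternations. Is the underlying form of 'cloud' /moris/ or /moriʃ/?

In [moriʃɛ] and [moris] the final segment of 'cloud' alternates: [ʃ] ~ [s].
Compare 'egg', with invariant [ʃ] in [mivɛʃɛ] and [mivɛʃ]: an analysis with underlying /ʃ/ and a rule producing [s] in isolation would wrongly predict alternation here too.
So /s/ is underlying, and a rule of palatalization before a front vowel — /s/ becomes palato-alveolar [ʃ] before a front vowel — gives [ʃ].

/moris/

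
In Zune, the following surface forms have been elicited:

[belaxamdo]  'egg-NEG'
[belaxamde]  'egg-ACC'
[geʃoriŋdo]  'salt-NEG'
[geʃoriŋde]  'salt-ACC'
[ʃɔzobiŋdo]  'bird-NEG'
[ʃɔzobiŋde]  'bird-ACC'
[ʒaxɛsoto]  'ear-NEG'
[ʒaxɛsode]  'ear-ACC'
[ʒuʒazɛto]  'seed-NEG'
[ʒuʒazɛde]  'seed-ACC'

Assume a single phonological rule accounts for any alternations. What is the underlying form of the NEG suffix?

The NEG morpheme has two allomorphs, [-do] and [-to].
By contrast the ACC suffix keeps its initial [d] throughout — that segment must be underlying.
The NEG suffix is therefore /-to/ underlyingly, with post-nasal voicing: voiceless stops become voiced after a nasal.

/-to/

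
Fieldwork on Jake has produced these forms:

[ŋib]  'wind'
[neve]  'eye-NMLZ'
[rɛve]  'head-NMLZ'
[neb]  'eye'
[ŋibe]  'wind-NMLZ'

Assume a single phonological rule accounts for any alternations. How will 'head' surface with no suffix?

[rɛb]

The stem for 'eye' ends in [b] in [neb] but [v] in [neve].
But 'wind' keeps [b] in both environments ([ŋib], [ŋibe]), so there is no rule changing /b/ to [v] before the NMLZ suffix.
So /v/ is underlying, and a rule of word-final hardening — voiced fricatives become stops word-finally — gives [b].
The one attested form of 'head', [rɛve], shows underlying /rɛv/. Applying the same rule word-finally gives [rɛb].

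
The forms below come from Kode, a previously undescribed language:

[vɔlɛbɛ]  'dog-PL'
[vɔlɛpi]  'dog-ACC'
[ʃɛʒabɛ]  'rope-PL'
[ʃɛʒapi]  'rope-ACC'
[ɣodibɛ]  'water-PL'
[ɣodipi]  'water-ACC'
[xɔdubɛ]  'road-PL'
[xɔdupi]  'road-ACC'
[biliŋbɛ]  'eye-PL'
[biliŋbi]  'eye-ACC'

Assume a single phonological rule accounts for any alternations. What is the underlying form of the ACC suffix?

The ACC morpheme has two allomorphs, [-bi] and [-pi].
The PL suffix, which begins with [b], is invariant after every stem; so [b] is not altered by any rule here.
So the underlying form is /-pi/, and voiceless stops become voiced after a nasal.

/-pi/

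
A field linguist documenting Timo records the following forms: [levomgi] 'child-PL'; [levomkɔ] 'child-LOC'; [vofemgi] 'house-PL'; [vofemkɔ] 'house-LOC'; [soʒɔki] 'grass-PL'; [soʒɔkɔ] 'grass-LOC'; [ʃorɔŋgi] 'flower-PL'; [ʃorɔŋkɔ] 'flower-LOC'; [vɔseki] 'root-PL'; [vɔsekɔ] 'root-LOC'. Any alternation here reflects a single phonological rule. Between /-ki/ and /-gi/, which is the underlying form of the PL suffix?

The PL suffix surfaces as [-gi] and [-ki], depending on the final segment of the stem.
By contrast the LOC suffix keeps its initial [k] throughout — that segment must be underlying.
The PL suffix is therefore /-gi/ underlyingly, with post-vocalic devoicing: voiced stops become voiceless after a vowel.

/-gi/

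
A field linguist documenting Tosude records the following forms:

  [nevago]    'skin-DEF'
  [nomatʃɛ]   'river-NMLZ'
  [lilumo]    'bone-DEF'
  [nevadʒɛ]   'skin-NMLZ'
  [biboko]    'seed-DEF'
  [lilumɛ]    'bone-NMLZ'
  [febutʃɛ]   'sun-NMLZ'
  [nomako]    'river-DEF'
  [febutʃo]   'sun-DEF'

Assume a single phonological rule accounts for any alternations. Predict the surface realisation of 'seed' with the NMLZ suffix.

[bibotʃɛ]

In [nomatʃɛ] and [nomako] the final segment of 'river' alternates: [tʃ] ~ [k].
Compare 'sun', with invariant [tʃ] in [febutʃɛ] and [febutʃo]: an analysis with underlying /tʃ/ and a rule producing [k] before the DEF suffix would wrongly predict alternation here too.
The underlying segment must be /k/; /k/ and /g/ become palato-alveolar [tʃ] and [dʒ] before a front vowel, yielding [tʃ] there.
The one attested form of 'seed', [biboko], shows underlying /bibok/. Applying the same rule before a front vowel gives [bibotʃɛ].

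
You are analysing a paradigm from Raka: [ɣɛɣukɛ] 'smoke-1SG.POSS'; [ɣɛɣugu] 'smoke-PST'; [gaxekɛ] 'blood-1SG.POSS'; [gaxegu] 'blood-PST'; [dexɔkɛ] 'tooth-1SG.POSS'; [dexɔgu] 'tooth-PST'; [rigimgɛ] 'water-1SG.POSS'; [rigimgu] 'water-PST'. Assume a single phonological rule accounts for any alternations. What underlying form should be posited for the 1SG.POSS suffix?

The 1SG.POSS morpheme has two allomorphs, [-gɛ] and [-kɛ].
The PST suffix, which begins with [g], is invariant after every stem; so [g] is not altered by any rule here.
So the underlying form is /-kɛ/, and voiceless stops become voiced after a nasal.

/-kɛ/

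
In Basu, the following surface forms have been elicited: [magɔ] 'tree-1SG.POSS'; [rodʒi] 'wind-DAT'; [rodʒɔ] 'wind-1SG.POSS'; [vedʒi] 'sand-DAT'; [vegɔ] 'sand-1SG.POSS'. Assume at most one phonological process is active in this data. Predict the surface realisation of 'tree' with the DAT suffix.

In [vedʒi] and [vegɔ] the final segment of 'sand' alternates: [dʒ] ~ [g].
Compare 'wind', with invariant [dʒ] in [rodʒi] and [rodʒɔ]: an analysis with underlying /dʒ/ and a rule producing [g] before the 1SG.POSS suffix would wrongly predict alternation here too.
The underlying segment must be /g/; /g/ becomes palato-alveolar [dʒ] before a front vowel, yielding [dʒ] there.
From [magɔ] the stem 'tree' is /mag/; before a front vowel this yields [madʒi].

[madʒi]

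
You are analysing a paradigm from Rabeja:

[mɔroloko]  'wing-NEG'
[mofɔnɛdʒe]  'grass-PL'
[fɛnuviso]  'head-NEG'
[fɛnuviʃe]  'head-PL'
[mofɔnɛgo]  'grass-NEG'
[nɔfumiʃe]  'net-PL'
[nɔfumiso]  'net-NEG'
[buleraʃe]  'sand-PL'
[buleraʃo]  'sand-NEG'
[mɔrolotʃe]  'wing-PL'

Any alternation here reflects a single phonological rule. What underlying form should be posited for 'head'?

/fɛnuvis/

The root 'head' surfaces as [fɛnuviso] and [fɛnuviʃe], with a stem-final [s] ~ [ʃ] alternation.
Compare 'sand', with invariant [ʃ] in [buleraʃo] and [buleraʃe]: an analysis with underlying /ʃ/ and a rule producing [s] before the NEG suffix would wrongly predict alternation here too.
The underlying segment must be /s/; /k/, /g/ and /s/ become palato-alveolar [tʃ], [dʒ] and [ʃ] before a front vowel, yielding [ʃ] there.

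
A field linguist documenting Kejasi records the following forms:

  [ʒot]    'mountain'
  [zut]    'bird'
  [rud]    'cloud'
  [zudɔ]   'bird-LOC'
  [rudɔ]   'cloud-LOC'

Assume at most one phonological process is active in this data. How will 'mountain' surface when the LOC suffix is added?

The stem for 'bird' ends in [d] in [zudɔ] but [t] in [zut].
Compare 'cloud', with invariant [d] in [rudɔ] and [rud]: an analysis with underlying /d/ and a rule producing [t] in isolation would wrongly predict alternation here too.
Therefore /t/ is basic and [d] is derived by intervocalic voicing (voiceless stops become voiced between vowels).
The one attested form of 'mountain', [ʒot], shows underlying /ʒot/. Applying the same rule between vowels gives [ʒodɔ].

[ʒodɔ]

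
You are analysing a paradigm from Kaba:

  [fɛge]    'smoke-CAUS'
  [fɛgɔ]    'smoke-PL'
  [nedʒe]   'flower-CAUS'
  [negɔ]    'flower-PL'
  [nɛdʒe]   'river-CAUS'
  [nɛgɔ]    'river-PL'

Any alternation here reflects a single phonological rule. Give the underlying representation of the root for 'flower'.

In [nedʒe] and [negɔ] the final segment of 'flower' alternates: [dʒ] ~ [g].
But 'smoke' keeps [g] in both environments ([fɛge], [fɛgɔ]), so there is no rule changing /g/ to [dʒ] before the CAUS suffix.
So /dʒ/ is underlying, and a rule of depalatalization — palato-alveolar /dʒ/ becomes [g] when no front vowel follows — gives [g].

/nedʒ/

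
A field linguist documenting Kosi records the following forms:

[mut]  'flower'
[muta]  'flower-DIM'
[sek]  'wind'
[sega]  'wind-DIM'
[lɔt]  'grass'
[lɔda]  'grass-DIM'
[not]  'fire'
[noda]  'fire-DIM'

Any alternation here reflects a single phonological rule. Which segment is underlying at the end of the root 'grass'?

/d/

In [lɔt] and [lɔda] the final segment of 'grass' alternates: [t] ~ [d].
The stem 'flower' ([mut], [muta]) shows [t] unchanged in both environments, so [t] cannot be basic with [d] derived before the DIM suffix.
Therefore /d/ is basic and [t] is derived by word-final obstruent devoicing (voiced obstruents become voiceless word-finally).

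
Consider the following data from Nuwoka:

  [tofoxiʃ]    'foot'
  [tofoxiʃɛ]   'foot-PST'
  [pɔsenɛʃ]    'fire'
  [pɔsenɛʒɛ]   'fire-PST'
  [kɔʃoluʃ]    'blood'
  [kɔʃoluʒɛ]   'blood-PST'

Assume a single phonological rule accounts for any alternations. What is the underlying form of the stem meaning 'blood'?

The stem for 'blood' ends in [ʃ] in [kɔʃoluʃ] but [ʒ] in [kɔʃoluʒɛ].
If /ʃ/ were underlying and a rule turned it into [ʒ] before the PST suffix, 'foot' would also alternate; but it has [ʃ] in both [tofoxiʃ] and [tofoxiʃɛ].
The underlying segment must be /ʒ/; voiced obstruents become voiceless word-finally, yielding [ʃ] there.

/kɔʃoluʒ/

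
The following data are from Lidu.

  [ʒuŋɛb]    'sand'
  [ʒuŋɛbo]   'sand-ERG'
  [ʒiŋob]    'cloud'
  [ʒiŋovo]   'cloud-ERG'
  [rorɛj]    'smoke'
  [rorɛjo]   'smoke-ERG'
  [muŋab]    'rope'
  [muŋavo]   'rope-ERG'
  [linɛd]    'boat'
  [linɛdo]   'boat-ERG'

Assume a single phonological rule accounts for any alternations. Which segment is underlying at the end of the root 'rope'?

/v/

In [muŋab] and [muŋavo] the final segment of 'rope' alternates: [b] ~ [v].
If /b/ were underlying and a rule turned it into [v] before the ERG suffix, 'sand' would also alternate; but it has [b] in both [ʒuŋɛb] and [ʒuŋɛbo].
So /v/ is underlying, and a rule of word-final hardening — voiced fricatives become stops word-finally — gives [b].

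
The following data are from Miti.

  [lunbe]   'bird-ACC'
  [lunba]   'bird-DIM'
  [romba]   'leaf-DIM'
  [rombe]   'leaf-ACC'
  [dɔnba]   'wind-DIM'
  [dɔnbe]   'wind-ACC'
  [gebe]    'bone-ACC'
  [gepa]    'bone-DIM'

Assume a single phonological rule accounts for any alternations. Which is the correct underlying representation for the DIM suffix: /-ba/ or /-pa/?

The DIM suffix surfaces as [-ba] and [-pa], depending on the final segment of the stem.
The ACC suffix, which begins with [b], is invariant after every stem; so [b] is not altered by any rule here.
So the underlying form is /-pa/, and voiceless stops become voiced after a nasal.

/-pa/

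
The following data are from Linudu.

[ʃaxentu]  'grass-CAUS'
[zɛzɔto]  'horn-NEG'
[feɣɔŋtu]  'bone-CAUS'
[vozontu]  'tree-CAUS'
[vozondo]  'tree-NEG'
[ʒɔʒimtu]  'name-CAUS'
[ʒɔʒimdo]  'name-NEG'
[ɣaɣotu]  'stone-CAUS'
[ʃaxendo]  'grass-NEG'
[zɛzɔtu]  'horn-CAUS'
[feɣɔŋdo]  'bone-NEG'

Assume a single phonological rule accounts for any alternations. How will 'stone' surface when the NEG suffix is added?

The NEG suffix surfaces as [-do] and [-to], depending on the final segment of the stem.
By contrast the CAUS suffix keeps its initial [t] throughout — that segment must be underlying.
So the underlying form is /-do/, and voiced stops become voiceless after a vowel.
After 'stone', which ends in a vowel, the suffix surfaces as [-to], giving [ɣaɣoto].

[ɣaɣoto]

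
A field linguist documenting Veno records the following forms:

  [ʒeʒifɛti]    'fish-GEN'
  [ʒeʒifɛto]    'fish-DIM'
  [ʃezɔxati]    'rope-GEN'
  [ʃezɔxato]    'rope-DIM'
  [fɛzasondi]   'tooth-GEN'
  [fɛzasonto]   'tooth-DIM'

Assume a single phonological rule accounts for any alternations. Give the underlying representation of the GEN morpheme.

The GEN suffix surfaces as [-di] and [-ti], depending on the final segment of the stem.
The DIM suffix, which begins with [t], is invariant after every stem; so [t] is not altered by any rule here.
So the underlying form is /-di/, and voiced stops become voiceless after a vowel.

/-di/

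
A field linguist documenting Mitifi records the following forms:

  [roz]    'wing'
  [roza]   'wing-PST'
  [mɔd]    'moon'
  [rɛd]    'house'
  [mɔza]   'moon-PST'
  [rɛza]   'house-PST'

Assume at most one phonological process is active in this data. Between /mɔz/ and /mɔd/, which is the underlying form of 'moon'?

In [mɔza] and [mɔd] the final segment of 'moon' alternates: [z] ~ [d].
The stem 'wing' ([roza], [roz]) shows [z] unchanged in both environments, so [z] cannot be basic with [d] derived in isolation.
The alternation reflects intervocalic spirantization: voiced stops become fricatives between vowels. /d/ is underlying.

/mɔd/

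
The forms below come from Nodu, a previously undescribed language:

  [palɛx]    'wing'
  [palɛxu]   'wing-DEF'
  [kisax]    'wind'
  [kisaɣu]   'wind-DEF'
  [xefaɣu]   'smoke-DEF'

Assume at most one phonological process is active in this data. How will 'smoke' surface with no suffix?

[xefax]

In [kisax] and [kisaɣu] the final segment of 'wind' alternates: [x] ~ [ɣ].
If /x/ were underlying and a rule turned it into [ɣ] before the DEF suffix, 'wing' would also alternate; but it has [x] in both [palɛx] and [palɛxu].
The alternation reflects word-final obstruent devoicing: voiced obstruents become voiceless word-finally. /ɣ/ is underlying.
From [xefaɣu] the stem 'smoke' is /xefaɣ/; word-finally this yields [xefax].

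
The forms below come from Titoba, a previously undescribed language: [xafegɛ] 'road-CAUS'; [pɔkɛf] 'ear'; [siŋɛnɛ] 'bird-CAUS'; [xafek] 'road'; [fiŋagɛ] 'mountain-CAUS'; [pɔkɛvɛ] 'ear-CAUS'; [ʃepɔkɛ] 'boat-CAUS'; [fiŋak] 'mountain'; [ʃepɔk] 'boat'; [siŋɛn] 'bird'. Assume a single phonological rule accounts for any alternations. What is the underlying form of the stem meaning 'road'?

/xafeg/

The root 'road' surfaces as [xafegɛ] and [xafek], with a stem-final [g] ~ [k] alternation.
The stem 'boat' ([ʃepɔkɛ], [ʃepɔk]) shows [k] unchanged in both environments, so [k] cannot be basic with [g] derived before the CAUS suffix.
So /g/ is underlying, and a rule of word-final obstruent devoicing — voiced obstruents become voiceless word-finally — gives [k].
So 'road' = /xafeg/.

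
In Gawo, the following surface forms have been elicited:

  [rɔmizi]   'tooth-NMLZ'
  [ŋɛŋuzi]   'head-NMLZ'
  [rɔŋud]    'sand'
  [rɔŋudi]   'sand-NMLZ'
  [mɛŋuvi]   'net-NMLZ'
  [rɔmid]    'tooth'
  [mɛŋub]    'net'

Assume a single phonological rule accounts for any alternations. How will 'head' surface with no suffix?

[ŋɛŋud]

In [rɔmizi] and [rɔmid] the final segment of 'tooth' alternates: [z] ~ [d].
Compare 'sand', with invariant [d] in [rɔŋudi] and [rɔŋud]: an analysis with underlying /d/ and a rule producing [z] before the NMLZ suffix would wrongly predict alternation here too.
The underlying segment must be /z/; voiced fricatives become stops word-finally, yielding [d] there.
From [ŋɛŋuzi] the stem 'head' is /ŋɛŋuz/; word-finally this yields [ŋɛŋud].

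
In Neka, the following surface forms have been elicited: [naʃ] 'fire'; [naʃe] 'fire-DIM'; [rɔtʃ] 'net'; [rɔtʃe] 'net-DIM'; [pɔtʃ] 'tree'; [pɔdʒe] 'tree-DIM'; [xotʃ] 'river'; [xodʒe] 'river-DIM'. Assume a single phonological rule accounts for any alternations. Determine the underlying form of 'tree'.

In [pɔtʃ] and [pɔdʒe] the final segment of 'tree' alternates: [tʃ] ~ [dʒ].
But 'net' keeps [tʃ] in both environments ([rɔtʃ], [rɔtʃe]), so there is no rule changing /tʃ/ to [dʒ] before the DIM suffix.
Therefore /dʒ/ is basic and [tʃ] is derived by word-final obstruent devoicing (voiced obstruents become voiceless word-finally).

/pɔdʒ/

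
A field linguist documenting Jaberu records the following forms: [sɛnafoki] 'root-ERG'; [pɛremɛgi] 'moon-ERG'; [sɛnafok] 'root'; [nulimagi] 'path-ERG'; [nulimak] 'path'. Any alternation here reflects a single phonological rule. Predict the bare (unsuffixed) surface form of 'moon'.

[pɛremɛk]

The stem for 'path' ends in [g] in [nulimagi] but [k] in [nulimak].
But 'root' keeps [k] in both environments ([sɛnafoki], [sɛnafok]), so there is no rule changing /k/ to [g] before the ERG suffix.
The underlying segment must be /g/; voiced obstruents become voiceless word-finally, yielding [k] there.
The one attested form of 'moon', [pɛremɛgi], shows underlying /pɛremɛg/. Applying the same rule word-finally gives [pɛremɛk].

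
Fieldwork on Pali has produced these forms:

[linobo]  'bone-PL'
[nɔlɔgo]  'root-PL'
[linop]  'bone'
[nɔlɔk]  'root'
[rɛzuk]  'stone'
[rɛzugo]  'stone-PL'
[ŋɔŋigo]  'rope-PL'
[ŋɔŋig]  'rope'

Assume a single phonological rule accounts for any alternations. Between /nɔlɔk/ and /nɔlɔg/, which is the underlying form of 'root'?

/nɔlɔk/

In [nɔlɔk] and [nɔlɔgo] the final segment of 'root' alternates: [k] ~ [g].
If /g/ were underlying and a rule turned it into [k] in isolation, 'rope' would also alternate; but it has [g] in both [ŋɔŋig] and [ŋɔŋigo].
The underlying segment must be /k/; voiceless stops become voiced between vowels, yielding [g] there.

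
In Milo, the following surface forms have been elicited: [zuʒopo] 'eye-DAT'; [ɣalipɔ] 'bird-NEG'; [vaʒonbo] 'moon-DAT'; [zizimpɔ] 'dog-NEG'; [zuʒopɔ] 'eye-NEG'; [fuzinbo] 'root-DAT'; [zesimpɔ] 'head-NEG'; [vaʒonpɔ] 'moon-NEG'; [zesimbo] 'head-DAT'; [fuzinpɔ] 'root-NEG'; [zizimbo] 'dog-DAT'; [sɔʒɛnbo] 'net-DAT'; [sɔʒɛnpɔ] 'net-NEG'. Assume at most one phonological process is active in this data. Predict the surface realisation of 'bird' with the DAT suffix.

The DAT suffix surfaces as [-bo] and [-po], depending on the final segment of the stem.
By contrast the NEG suffix keeps its initial [p] throughout — that segment must be underlying.
So the underlying form is /-bo/, and voiced stops become voiceless after a vowel.
After 'bird', which ends in a vowel, the suffix surfaces as [-po], giving [ɣalipo].

[ɣalipo]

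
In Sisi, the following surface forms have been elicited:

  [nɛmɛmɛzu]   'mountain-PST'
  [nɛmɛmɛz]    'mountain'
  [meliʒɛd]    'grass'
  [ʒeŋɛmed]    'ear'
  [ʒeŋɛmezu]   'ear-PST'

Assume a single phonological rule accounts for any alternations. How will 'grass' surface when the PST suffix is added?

[meliʒɛzu]

The root 'ear' surfaces as [ʒeŋɛmed] and [ʒeŋɛmezu], with a stem-final [d] ~ [z] alternation.
But 'mountain' keeps [z] in both environments ([nɛmɛmɛz], [nɛmɛmɛzu]), so there is no rule changing /z/ to [d] in isolation.
Therefore /d/ is basic and [z] is derived by intervocalic spirantization (voiced stops become fricatives between vowels).
From [meliʒɛd] the stem 'grass' is /meliʒɛd/; between vowels this yields [meliʒɛzu].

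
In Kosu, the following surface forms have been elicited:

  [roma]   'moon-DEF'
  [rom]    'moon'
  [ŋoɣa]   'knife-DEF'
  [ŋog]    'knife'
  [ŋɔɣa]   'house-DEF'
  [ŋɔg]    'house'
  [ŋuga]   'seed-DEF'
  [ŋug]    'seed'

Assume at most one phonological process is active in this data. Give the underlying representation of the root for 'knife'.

In [ŋoɣa] and [ŋog] the final segment of 'knife' alternates: [ɣ] ~ [g].
But 'seed' keeps [g] in both environments ([ŋuga], [ŋug]), so there is no rule changing /g/ to [ɣ] before the DEF suffix.
The underlying segment must be /ɣ/; voiced fricatives become stops word-finally, yielding [g] there.

/ŋoɣ/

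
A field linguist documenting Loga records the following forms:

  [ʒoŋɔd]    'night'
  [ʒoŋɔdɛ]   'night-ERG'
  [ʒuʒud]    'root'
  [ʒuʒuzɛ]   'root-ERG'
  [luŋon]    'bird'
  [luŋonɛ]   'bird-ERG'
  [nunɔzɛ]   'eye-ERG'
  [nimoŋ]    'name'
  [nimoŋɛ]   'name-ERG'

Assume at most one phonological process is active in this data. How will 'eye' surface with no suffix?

In [ʒuʒud] and [ʒuʒuzɛ] the final segment of 'root' alternates: [d] ~ [z].
The stem 'night' ([ʒoŋɔd], [ʒoŋɔdɛ]) shows [d] unchanged in both environments, so [d] cannot be basic with [z] derived before the ERG suffix.
The alternation reflects word-final hardening: voiced fricatives become stops word-finally. /z/ is underlying.
The one attested form of 'eye', [nunɔzɛ], shows underlying /nunɔz/. Applying the same rule word-finally gives [nunɔd].

[nunɔd]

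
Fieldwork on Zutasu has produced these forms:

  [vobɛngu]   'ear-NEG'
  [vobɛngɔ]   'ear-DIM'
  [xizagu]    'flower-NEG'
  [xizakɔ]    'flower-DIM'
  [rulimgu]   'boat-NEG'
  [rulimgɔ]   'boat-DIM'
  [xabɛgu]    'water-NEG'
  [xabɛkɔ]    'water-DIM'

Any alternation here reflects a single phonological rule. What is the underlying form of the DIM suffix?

The DIM morpheme has two allomorphs, [-gɔ] and [-kɔ].
The NEG suffix, which begins with [g], is invariant after every stem; so [g] is not altered by any rule here.
The DIM suffix is therefore /-kɔ/ underlyingly, with post-nasal voicing: voiceless stops become voiced after a nasal.

/-kɔ/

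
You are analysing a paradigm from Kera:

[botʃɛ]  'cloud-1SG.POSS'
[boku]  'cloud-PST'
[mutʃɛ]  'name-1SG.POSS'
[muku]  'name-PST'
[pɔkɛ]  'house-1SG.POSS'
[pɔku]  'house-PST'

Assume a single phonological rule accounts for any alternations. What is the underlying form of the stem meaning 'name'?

/mutʃ/

In [mutʃɛ] and [muku] the final segment of 'name' alternates: [tʃ] ~ [k].
But 'house' keeps [k] in both environments ([pɔkɛ], [pɔku]), so there is no rule changing /k/ to [tʃ] before the 1SG.POSS suffix.
The underlying segment must be /tʃ/; palato-alveolar /tʃ/ becomes [k] when no front vowel follows, yielding [k] there.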